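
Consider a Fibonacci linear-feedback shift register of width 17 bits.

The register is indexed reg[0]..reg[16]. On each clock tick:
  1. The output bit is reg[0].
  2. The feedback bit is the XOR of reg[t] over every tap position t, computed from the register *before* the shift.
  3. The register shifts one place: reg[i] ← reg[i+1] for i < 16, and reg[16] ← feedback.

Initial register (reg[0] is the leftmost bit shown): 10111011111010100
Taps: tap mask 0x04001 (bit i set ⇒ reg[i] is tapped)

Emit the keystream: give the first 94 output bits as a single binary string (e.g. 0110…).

k : reg_k → out_k, fb_k
0: 10111011111010100 → 1, fb=0
1: 01110111110101000 → 0, fb=0
2: 11101111101010000 → 1, fb=1
3: 11011111010100001 → 1, fb=1
4: 10111110101000011 → 1, fb=1
5: 01111101010000111 → 0, fb=1
6: 11111010100001111 → 1, fb=0
7: 11110101000011110 → 1, fb=0
8: 11101010000111100 → 1, fb=0
9: 11010100001111000 → 1, fb=1
10: 10101000011110001 → 1, fb=1
11: 01010000111100011 → 0, fb=0
12: 10100001111000110 → 1, fb=0
13: 01000011110001100 → 0, fb=1
14: 10000111100011001 → 1, fb=1
15: 00001111000110011 → 0, fb=0
16: 00011110001100110 → 0, fb=1
17: 00111100011001101 → 0, fb=1
18: 01111000110011011 → 0, fb=0
19: 11110001100110110 → 1, fb=0
20: 11100011001101100 → 1, fb=0
21: 11000110011011000 → 1, fb=1
22: 10001100110110001 → 1, fb=1
23: 00011001101100011 → 0, fb=0
24: 00110011011000110 → 0, fb=1
25: 01100110110001101 → 0, fb=1
26: 11001101100011011 → 1, fb=1
27: 10011011000110111 → 1, fb=0
28: 00110110001101110 → 0, fb=1
29: 01101100011011101 → 0, fb=1
30: 11011000110111011 → 1, fb=1
31: 10110001101110111 → 1, fb=0
32: 01100011011101110 → 0, fb=1
33: 11000110111011101 → 1, fb=0
34: 10001101110111010 → 1, fb=1
35: 00011011101110101 → 0, fb=1
36: 00110111011101011 → 0, fb=0
37: 01101110111010110 → 0, fb=1
38: 11011101110101101 → 1, fb=0
39: 10111011101011010 → 1, fb=1
40: 01110111010110101 → 0, fb=1
41: 11101110101101011 → 1, fb=1
42: 11011101011010111 → 1, fb=0
43: 10111010110101110 → 1, fb=0
44: 01110101101011100 → 0, fb=1
45: 11101011010111001 → 1, fb=1
46: 11010110101110011 → 1, fb=1
47: 10101101011100111 → 1, fb=0
48: 01011010111001110 → 0, fb=1
49: 10110101110011101 → 1, fb=0
50: 01101011100111010 → 0, fb=0
51: 11010111001110100 → 1, fb=0
52: 10101110011101000 → 1, fb=1
53: 01011100111010001 → 0, fb=0
54: 10111001110100010 → 1, fb=1
55: 01110011101000101 → 0, fb=1
56: 11100111010001011 → 1, fb=1
57: 11001110100010111 → 1, fb=0
58: 10011101000101110 → 1, fb=0
59: 00111010001011100 → 0, fb=1
60: 01110100010111001 → 0, fb=0
61: 11101000101110010 → 1, fb=1
62: 11010001011100101 → 1, fb=0
63: 10100010111001010 → 1, fb=1
64: 01000101110010101 → 0, fb=1
65: 10001011100101011 → 1, fb=1
66: 00010111001010111 → 0, fb=1
67: 00101110010101111 → 0, fb=1
68: 01011100101011111 → 0, fb=1
69: 10111001010111111 → 1, fb=0
70: 01110010101111110 → 0, fb=1
71: 11100101011111101 → 1, fb=0
72: 11001010111111010 → 1, fb=1
73: 10010101111110101 → 1, fb=0
74: 00101011111101010 → 0, fb=0
75: 01010111111010100 → 0, fb=1
76: 10101111110101001 → 1, fb=1
77: 01011111101010011 → 0, fb=0
78: 10111111010100110 → 1, fb=0
79: 01111110101001100 → 0, fb=1
80: 11111101010011001 → 1, fb=1
81: 11111010100110011 → 1, fb=1
82: 11110101001100111 → 1, fb=0
83: 11101010011001110 → 1, fb=0
84: 11010100110011100 → 1, fb=0
85: 10101001100111000 → 1, fb=1
86: 01010011001110001 → 0, fb=0
87: 10100110011100010 → 1, fb=1
88: 01001100111000101 → 0, fb=1
89: 10011001110001011 → 1, fb=1
90: 00110011100010111 → 0, fb=1
91: 01100111000101111 → 0, fb=1
92: 11001110001011111 → 1, fb=0
93: 10011100010111110 → 1, fb=0

1011101111101010000111100011001101100011011101110101101011100111010001011100101011111101010011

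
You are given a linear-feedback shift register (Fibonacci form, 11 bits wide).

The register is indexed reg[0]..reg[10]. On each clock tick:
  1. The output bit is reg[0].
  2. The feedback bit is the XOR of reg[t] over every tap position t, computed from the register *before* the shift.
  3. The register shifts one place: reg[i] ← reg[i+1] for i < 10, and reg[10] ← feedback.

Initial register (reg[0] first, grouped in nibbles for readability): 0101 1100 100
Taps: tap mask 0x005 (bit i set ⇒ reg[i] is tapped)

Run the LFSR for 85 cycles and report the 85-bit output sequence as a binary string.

step | reg (before) | out | fb
   0 | 01011100100 | 0 | 0
   1 | 10111001000 | 1 | 0
   2 | 01110010000 | 0 | 1
   3 | 11100100001 | 1 | 0
   4 | 11001000010 | 1 | 1
   5 | 10010000101 | 1 | 1
   6 | 00100001011 | 0 | 1
   7 | 01000010111 | 0 | 0
   8 | 10000101110 | 1 | 1
   9 | 00001011101 | 0 | 0
  10 | 00010111010 | 0 | 0
  11 | 00101110100 | 0 | 1
  12 | 01011101001 | 0 | 0
  13 | 10111010010 | 1 | 0
  14 | 01110100100 | 0 | 1
  15 | 11101001001 | 1 | 0
  16 | 11010010010 | 1 | 1
  17 | 10100100101 | 1 | 0
  18 | 01001001010 | 0 | 0
  19 | 10010010100 | 1 | 1
  20 | 00100101001 | 0 | 1
  21 | 01001010011 | 0 | 0
  22 | 10010100110 | 1 | 1
  23 | 00101001101 | 0 | 1
  24 | 01010011011 | 0 | 0
  25 | 10100110110 | 1 | 0
  26 | 01001101100 | 0 | 0
  27 | 10011011000 | 1 | 1
  28 | 00110110001 | 0 | 1
  29 | 01101100011 | 0 | 1
  30 | 11011000111 | 1 | 1
  31 | 10110001111 | 1 | 0
  32 | 01100011110 | 0 | 1
  33 | 11000111101 | 1 | 1
  34 | 10001111011 | 1 | 1
  35 | 00011110111 | 0 | 0
  36 | 00111101110 | 0 | 1
  37 | 01111011101 | 0 | 1
  38 | 11110111011 | 1 | 0
  39 | 11101110110 | 1 | 0
  40 | 11011101100 | 1 | 1
  41 | 10111011001 | 1 | 0
  42 | 01110110010 | 0 | 1
  43 | 11101100101 | 1 | 0
  44 | 11011001010 | 1 | 1
  45 | 10110010101 | 1 | 0
  46 | 01100101010 | 0 | 1
  47 | 11001010101 | 1 | 1
  48 | 10010101011 | 1 | 1
  49 | 00101010111 | 0 | 1
  50 | 01010101111 | 0 | 0
  51 | 10101011110 | 1 | 0
  52 | 01010111100 | 0 | 0
  53 | 10101111000 | 1 | 0
  54 | 01011110000 | 0 | 0
  55 | 10111100000 | 1 | 0
  56 | 01111000000 | 0 | 1
  57 | 11110000001 | 1 | 0
  58 | 11100000010 | 1 | 0
  59 | 11000000100 | 1 | 1
  60 | 10000001001 | 1 | 1
  61 | 00000010011 | 0 | 0
  62 | 00000100110 | 0 | 0
  63 | 00001001100 | 0 | 0
  64 | 00010011000 | 0 | 0
  65 | 00100110000 | 0 | 1
  66 | 01001100001 | 0 | 0
  67 | 10011000010 | 1 | 1
  68 | 00110000101 | 0 | 1
  69 | 01100001011 | 0 | 1
  70 | 11000010111 | 1 | 1
  71 | 10000101111 | 1 | 1
  72 | 00001011111 | 0 | 0
  73 | 00010111110 | 0 | 0
  74 | 00101111100 | 0 | 1
  75 | 01011111001 | 0 | 0
  76 | 10111110010 | 1 | 0
  77 | 01111100100 | 0 | 1
  78 | 11111001001 | 1 | 0
  79 | 11110010010 | 1 | 0
  80 | 11100100100 | 1 | 0
  81 | 11001001000 | 1 | 1
  82 | 10010010001 | 1 | 1
  83 | 00100100011 | 0 | 1
  84 | 01001000111 | 0 | 0

0101110010000101110100100101001101100011110111011001010101111000000100110000101111100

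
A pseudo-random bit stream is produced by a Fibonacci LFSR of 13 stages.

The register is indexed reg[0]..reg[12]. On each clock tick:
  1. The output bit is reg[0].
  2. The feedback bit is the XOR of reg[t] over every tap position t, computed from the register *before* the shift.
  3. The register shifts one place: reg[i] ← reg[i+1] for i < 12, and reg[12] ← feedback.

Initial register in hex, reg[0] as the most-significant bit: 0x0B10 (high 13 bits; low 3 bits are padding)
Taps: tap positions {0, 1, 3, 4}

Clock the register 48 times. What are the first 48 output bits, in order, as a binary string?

step | reg (before) | out | fb
   0 | 0000101100010 | 0 | 1
   1 | 0001011000101 | 0 | 1
   2 | 0010110001011 | 0 | 1
   3 | 0101100010111 | 0 | 1
   4 | 1011000101111 | 1 | 0
   5 | 0110001011110 | 0 | 1
   6 | 1100010111101 | 1 | 0
   7 | 1000101111010 | 1 | 0
   8 | 0001011110100 | 0 | 1
   9 | 0010111101001 | 0 | 1
  10 | 0101111010011 | 0 | 1
  11 | 1011110100111 | 1 | 1
  12 | 0111101001111 | 0 | 1
  13 | 1111010011111 | 1 | 1
  14 | 1110100111111 | 1 | 1
  15 | 1101001111111 | 1 | 1
  16 | 1010011111111 | 1 | 1
  17 | 0100111111111 | 0 | 0
  18 | 1001111111110 | 1 | 1
  19 | 0011111111101 | 0 | 0
  20 | 0111111111010 | 0 | 1
  21 | 1111111110101 | 1 | 0
  22 | 1111111101010 | 1 | 0
  23 | 1111111010100 | 1 | 0
  24 | 1111110101000 | 1 | 0
  25 | 1111101010000 | 1 | 0
  26 | 1111010100000 | 1 | 1
  27 | 1110101000001 | 1 | 1
  28 | 1101010000011 | 1 | 1
  29 | 1010100000111 | 1 | 0
  30 | 0101000001110 | 0 | 0
  31 | 1010000011100 | 1 | 1
  32 | 0100000111001 | 0 | 1
  33 | 1000001110011 | 1 | 1
  34 | 0000011100111 | 0 | 0
  35 | 0000111001110 | 0 | 1
  36 | 0001110011101 | 0 | 0
  37 | 0011100111010 | 0 | 0
  38 | 0111001110100 | 0 | 0
  39 | 1110011101000 | 1 | 0
  40 | 1100111010000 | 1 | 1
  41 | 1001110100001 | 1 | 1
  42 | 0011101000011 | 0 | 0
  43 | 0111010000110 | 0 | 0
  44 | 1110100001100 | 1 | 1
  45 | 1101000011001 | 1 | 1
  46 | 1010000110011 | 1 | 1
  47 | 0100001100111 | 0 | 1

000010110001011110100111111111010100000111001110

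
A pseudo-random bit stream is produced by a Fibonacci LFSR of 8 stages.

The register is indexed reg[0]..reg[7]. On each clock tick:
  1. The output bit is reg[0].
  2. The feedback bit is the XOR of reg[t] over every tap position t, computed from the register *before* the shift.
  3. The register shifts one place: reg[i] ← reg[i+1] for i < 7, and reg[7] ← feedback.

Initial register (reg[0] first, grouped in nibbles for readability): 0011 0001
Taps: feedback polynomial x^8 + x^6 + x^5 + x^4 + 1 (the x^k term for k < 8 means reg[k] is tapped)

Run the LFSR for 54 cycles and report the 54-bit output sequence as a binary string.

tick  register→output (feedback)
  0  00110001→0 (0)
  1  01100010→0 (1)
  2  11000101→1 (0)
  3  10001010→1 (1)
  4  00010101→0 (1)
  5  00101011→0 (0)
  6  01010110→0 (0)
  7  10101100→1 (1)
  8  01011001→0 (1)
  9  10110011→1 (0)
 10  01100110→0 (0)
 11  11001100→1 (1)
 12  10011001→1 (0)
 13  00110010→0 (1)
 14  01100101→0 (1)
 15  11001011→1 (1)
 16  10010111→1 (1)
 17  00101111→0 (1)
 18  01011111→0 (1)
 19  10111111→1 (0)
 20  01111110→0 (1)
 21  11111101→1 (1)
 22  11111011→1 (1)
 23  11110111→1 (1)
 24  11101111→1 (0)
 25  11011110→1 (0)
 26  10111100→1 (1)
 27  01111001→0 (1)
 28  11110011→1 (0)
 29  11100110→1 (1)
 30  11001101→1 (1)
 31  10011011→1 (1)
 32  00110111→0 (0)
 33  01101110→0 (1)
 34  11011101→1 (1)
 35  10111011→1 (1)
 36  01110111→0 (0)
 37  11101110→1 (0)
 38  11011100→1 (1)
 39  10111001→1 (0)
 40  01110010→0 (1)
 41  11100101→1 (0)
 42  11001010→1 (1)
 43  10010101→1 (0)
 44  00101010→0 (0)
 45  01010100→0 (1)
 46  10101001→1 (0)
 47  01010010→0 (1)
 48  10100101→1 (0)
 49  01001010→0 (0)
 50  10010100→1 (0)
 51  00101000→0 (1)
 52  01010001→0 (0)
 53  10100010→1 (0)

001100010101100110010111111011110011011101110010101001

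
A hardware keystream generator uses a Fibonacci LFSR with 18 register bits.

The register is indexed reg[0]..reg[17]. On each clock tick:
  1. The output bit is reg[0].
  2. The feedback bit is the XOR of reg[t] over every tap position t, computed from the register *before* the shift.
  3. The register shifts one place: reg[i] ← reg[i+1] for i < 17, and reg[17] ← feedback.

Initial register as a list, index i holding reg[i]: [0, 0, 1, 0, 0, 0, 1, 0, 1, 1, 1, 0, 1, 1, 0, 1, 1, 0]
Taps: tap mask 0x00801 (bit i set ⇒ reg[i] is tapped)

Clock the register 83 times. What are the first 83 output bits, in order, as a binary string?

step | reg (before) | out | fb
   0 | 001000101110110110 | 0 | 0
   1 | 010001011101101100 | 0 | 1
   2 | 100010111011011001 | 1 | 0
   3 | 000101110110110010 | 0 | 0
   4 | 001011101101100100 | 0 | 1
   5 | 010111011011001001 | 0 | 1
   6 | 101110110110010011 | 1 | 1
   7 | 011101101100100111 | 0 | 0
   8 | 111011011001001110 | 1 | 0
   9 | 110110110010011100 | 1 | 1
  10 | 101101100100111001 | 1 | 1
  11 | 011011001001110011 | 0 | 1
  12 | 110110010011100111 | 1 | 0
  13 | 101100100111001110 | 1 | 0
  14 | 011001001110011100 | 0 | 0
  15 | 110010011100111000 | 1 | 1
  16 | 100100111001110001 | 1 | 0
  17 | 001001110011100010 | 0 | 1
  18 | 010011100111000101 | 0 | 1
  19 | 100111001110001011 | 1 | 1
  20 | 001110011100010111 | 0 | 0
  21 | 011100111000101110 | 0 | 0
  22 | 111001110001011100 | 1 | 0
  23 | 110011100010111000 | 1 | 1
  24 | 100111000101110001 | 1 | 0
  25 | 001110001011100010 | 0 | 1
  26 | 011100010111000101 | 0 | 1
  27 | 111000101110001011 | 1 | 1
  28 | 110001011100010111 | 1 | 1
  29 | 100010111000101111 | 1 | 1
  30 | 000101110001011111 | 0 | 1
  31 | 001011100010111111 | 0 | 0
  32 | 010111000101111110 | 0 | 1
  33 | 101110001011111101 | 1 | 0
  34 | 011100010111111010 | 0 | 1
  35 | 111000101111110101 | 1 | 0
  36 | 110001011111101010 | 1 | 0
  37 | 100010111111010100 | 1 | 0
  38 | 000101111110101000 | 0 | 0
  39 | 001011111101010000 | 0 | 1
  40 | 010111111010100001 | 0 | 0
  41 | 101111110101000010 | 1 | 0
  42 | 011111101010000100 | 0 | 0
  43 | 111111010100001000 | 1 | 1
  44 | 111110101000010001 | 1 | 1
  45 | 111101010000100011 | 1 | 1
  46 | 111010100001000111 | 1 | 0
  47 | 110101000010001110 | 1 | 1
  48 | 101010000100011101 | 1 | 1
  49 | 010100001000111011 | 0 | 0
  50 | 101000010001110110 | 1 | 0
  51 | 010000100011101100 | 0 | 1
  52 | 100001000111011001 | 1 | 0
  53 | 000010001110110010 | 0 | 0
  54 | 000100011101100100 | 0 | 1
  55 | 001000111011001001 | 0 | 1
  56 | 010001110110010011 | 0 | 0
  57 | 100011101100100110 | 1 | 1
  58 | 000111011001001101 | 0 | 1
  59 | 001110110010011011 | 0 | 0
  60 | 011101100100110110 | 0 | 0
  61 | 111011001001101100 | 1 | 0
  62 | 110110010011011000 | 1 | 0
  63 | 101100100110110000 | 1 | 1
  64 | 011001001101100001 | 0 | 1
  65 | 110010011011000011 | 1 | 0
  66 | 100100110110000110 | 1 | 1
  67 | 001001101100001101 | 0 | 0
  68 | 010011011000011010 | 0 | 0
  69 | 100110110000110100 | 1 | 1
  70 | 001101100001101001 | 0 | 1
  71 | 011011000011010011 | 0 | 1
  72 | 110110000110100111 | 1 | 1
  73 | 101100001101001111 | 1 | 0
  74 | 011000011010011110 | 0 | 0
  75 | 110000110100111100 | 1 | 1
  76 | 100001101001111001 | 1 | 0
  77 | 000011010011110010 | 0 | 1
  78 | 000110100111100101 | 0 | 1
  79 | 001101001111001011 | 0 | 1
  80 | 011010011110010111 | 0 | 0
  81 | 110100111100101110 | 1 | 1
  82 | 101001111001011101 | 1 | 0

00100010111011011001001110011100010111000101111110101000010001110110010011011000011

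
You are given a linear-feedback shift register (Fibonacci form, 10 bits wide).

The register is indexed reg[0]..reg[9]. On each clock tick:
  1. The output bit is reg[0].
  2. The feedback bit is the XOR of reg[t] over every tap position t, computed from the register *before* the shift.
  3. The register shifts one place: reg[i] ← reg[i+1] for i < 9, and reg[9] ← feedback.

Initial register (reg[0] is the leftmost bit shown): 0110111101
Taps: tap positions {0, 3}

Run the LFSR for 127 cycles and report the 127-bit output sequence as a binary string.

step | reg (before) | out | fb
   0 | 0110111101 | 0 | 0
   1 | 1101111010 | 1 | 0
   2 | 1011110100 | 1 | 0
   3 | 0111101000 | 0 | 1
   4 | 1111010001 | 1 | 0
   5 | 1110100010 | 1 | 1
   6 | 1101000101 | 1 | 0
   7 | 1010001010 | 1 | 1
   8 | 0100010101 | 0 | 0
   9 | 1000101010 | 1 | 1
  10 | 0001010101 | 0 | 1
  11 | 0010101011 | 0 | 0
  12 | 0101010110 | 0 | 1
  13 | 1010101101 | 1 | 1
  14 | 0101011011 | 0 | 1
  15 | 1010110111 | 1 | 1
  16 | 0101101111 | 0 | 1
  17 | 1011011111 | 1 | 0
  18 | 0110111110 | 0 | 0
  19 | 1101111100 | 1 | 0
  20 | 1011111000 | 1 | 0
  21 | 0111110000 | 0 | 1
  22 | 1111100001 | 1 | 0
  23 | 1111000010 | 1 | 0
  24 | 1110000100 | 1 | 1
  25 | 1100001001 | 1 | 1
  26 | 1000010011 | 1 | 1
  27 | 0000100111 | 0 | 0
  28 | 0001001110 | 0 | 1
  29 | 0010011101 | 0 | 0
  30 | 0100111010 | 0 | 0
  31 | 1001110100 | 1 | 0
  32 | 0011101000 | 0 | 1
  33 | 0111010001 | 0 | 1
  34 | 1110100011 | 1 | 1
  35 | 1101000111 | 1 | 0
  36 | 1010001110 | 1 | 1
  37 | 0100011101 | 0 | 0
  38 | 1000111010 | 1 | 1
  39 | 0001110101 | 0 | 1
  40 | 0011101011 | 0 | 1
  41 | 0111010111 | 0 | 1
  42 | 1110101111 | 1 | 1
  43 | 1101011111 | 1 | 0
  44 | 1010111110 | 1 | 1
  45 | 0101111101 | 0 | 1
  46 | 1011111011 | 1 | 0
  47 | 0111110110 | 0 | 1
  48 | 1111101101 | 1 | 0
  49 | 1111011010 | 1 | 0
  50 | 1110110100 | 1 | 1
  51 | 1101101001 | 1 | 0
  52 | 1011010010 | 1 | 0
  53 | 0110100100 | 0 | 0
  54 | 1101001000 | 1 | 0
  55 | 1010010000 | 1 | 1
  56 | 0100100001 | 0 | 0
  57 | 1001000010 | 1 | 0
  58 | 0010000100 | 0 | 0
  59 | 0100001000 | 0 | 0
  60 | 1000010000 | 1 | 1
  61 | 0000100001 | 0 | 0
  62 | 0001000010 | 0 | 1
  63 | 0010000101 | 0 | 0
  64 | 0100001010 | 0 | 0
  65 | 1000010100 | 1 | 1
  66 | 0000101001 | 0 | 0
  67 | 0001010010 | 0 | 1
  68 | 0010100101 | 0 | 0
  69 | 0101001010 | 0 | 1
  70 | 1010010101 | 1 | 1
  71 | 0100101011 | 0 | 0
  72 | 1001010110 | 1 | 0
  73 | 0010101100 | 0 | 0
  74 | 0101011000 | 0 | 1
  75 | 1010110001 | 1 | 1
  76 | 0101100011 | 0 | 1
  77 | 1011000111 | 1 | 0
  78 | 0110001110 | 0 | 0
  79 | 1100011100 | 1 | 1
  80 | 1000111001 | 1 | 1
  81 | 0001110011 | 0 | 1
  82 | 0011100111 | 0 | 1
  83 | 0111001111 | 0 | 1
  84 | 1110011111 | 1 | 1
  85 | 1100111111 | 1 | 1
  86 | 1001111111 | 1 | 0
  87 | 0011111110 | 0 | 1
  88 | 0111111101 | 0 | 1
  89 | 1111111011 | 1 | 0
  90 | 1111110110 | 1 | 0
  91 | 1111101100 | 1 | 0
  92 | 1111011000 | 1 | 0
  93 | 1110110000 | 1 | 1
  94 | 1101100001 | 1 | 0
  95 | 1011000010 | 1 | 0
  96 | 0110000100 | 0 | 0
  97 | 1100001000 | 1 | 1
  98 | 1000010001 | 1 | 1
  99 | 0000100011 | 0 | 0
 100 | 0001000110 | 0 | 1
 101 | 0010001101 | 0 | 0
 102 | 0100011010 | 0 | 0
 103 | 1000110100 | 1 | 1
 104 | 0001101001 | 0 | 1
 105 | 0011010011 | 0 | 1
 106 | 0110100111 | 0 | 0
 107 | 1101001110 | 1 | 0
 108 | 1010011100 | 1 | 1
 109 | 0100111001 | 0 | 0
 110 | 1001110010 | 1 | 0
 111 | 0011100100 | 0 | 1
 112 | 0111001001 | 0 | 1
 113 | 1110010011 | 1 | 1
 114 | 1100100111 | 1 | 1
 115 | 1001001111 | 1 | 0
 116 | 0010011110 | 0 | 0
 117 | 0100111100 | 0 | 0
 118 | 1001111000 | 1 | 0
 119 | 0011110000 | 0 | 1
 120 | 0111100001 | 0 | 1
 121 | 1111000011 | 1 | 0
 122 | 1110000110 | 1 | 1
 123 | 1100001101 | 1 | 1
 124 | 1000011011 | 1 | 1
 125 | 0000110111 | 0 | 0
 126 | 0001101110 | 0 | 1

0110111101000101010110111110000100111010001110101111101101001000010000101001010110001110011111110110000100011010011100100111100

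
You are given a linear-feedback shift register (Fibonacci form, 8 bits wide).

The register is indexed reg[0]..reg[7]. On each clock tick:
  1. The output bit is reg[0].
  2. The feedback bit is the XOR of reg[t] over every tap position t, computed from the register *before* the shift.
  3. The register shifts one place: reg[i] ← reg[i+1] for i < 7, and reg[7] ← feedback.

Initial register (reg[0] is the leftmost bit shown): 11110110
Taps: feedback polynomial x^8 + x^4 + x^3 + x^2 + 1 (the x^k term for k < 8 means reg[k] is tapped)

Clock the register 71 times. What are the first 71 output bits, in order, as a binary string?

11110110111101011101000100001101100011110011100110001011010010001010010

k : reg_k → out_k, fb_k
0: 11110110 → 1, fb=1
1: 11101101 → 1, fb=1
2: 11011011 → 1, fb=1
3: 10110111 → 1, fb=1
4: 01101111 → 0, fb=0
5: 11011110 → 1, fb=1
6: 10111101 → 1, fb=0
7: 01111010 → 0, fb=1
8: 11110101 → 1, fb=1
9: 11101011 → 1, fb=1
10: 11010111 → 1, fb=0
11: 10101110 → 1, fb=1
12: 01011101 → 0, fb=0
13: 10111010 → 1, fb=0
14: 01110100 → 0, fb=0
15: 11101000 → 1, fb=1
16: 11010001 → 1, fb=0
17: 10100010 → 1, fb=0
18: 01000100 → 0, fb=0
19: 10001000 → 1, fb=0
20: 00010000 → 0, fb=1
21: 00100001 → 0, fb=1
22: 01000011 → 0, fb=0
23: 10000110 → 1, fb=1
24: 00001101 → 0, fb=1
25: 00011011 → 0, fb=0
26: 00110110 → 0, fb=0
27: 01101100 → 0, fb=0
28: 11011000 → 1, fb=1
29: 10110001 → 1, fb=1
30: 01100011 → 0, fb=1
31: 11000111 → 1, fb=1
32: 10001111 → 1, fb=0
33: 00011110 → 0, fb=0
34: 00111100 → 0, fb=1
35: 01111001 → 0, fb=1
36: 11110011 → 1, fb=1
37: 11100111 → 1, fb=0
38: 11001110 → 1, fb=0
39: 10011100 → 1, fb=1
40: 00111001 → 0, fb=1
41: 01110011 → 0, fb=0
42: 11100110 → 1, fb=0
43: 11001100 → 1, fb=0
44: 10011000 → 1, fb=1
45: 00110001 → 0, fb=0
46: 01100010 → 0, fb=1
47: 11000101 → 1, fb=1
48: 10001011 → 1, fb=0
49: 00010110 → 0, fb=1
50: 00101101 → 0, fb=0
51: 01011010 → 0, fb=0
52: 10110100 → 1, fb=1
53: 01101001 → 0, fb=0
54: 11010010 → 1, fb=0
55: 10100100 → 1, fb=0
56: 01001000 → 0, fb=1
57: 10010001 → 1, fb=0
58: 00100010 → 0, fb=1
59: 01000101 → 0, fb=0
60: 10001010 → 1, fb=0
61: 00010100 → 0, fb=1
62: 00101001 → 0, fb=0
63: 01010010 → 0, fb=1
64: 10100101 → 1, fb=0
65: 01001010 → 0, fb=1
66: 10010101 → 1, fb=0
67: 00101010 → 0, fb=0
68: 01010100 → 0, fb=1
69: 10101001 → 1, fb=1
70: 01010011 → 0, fb=1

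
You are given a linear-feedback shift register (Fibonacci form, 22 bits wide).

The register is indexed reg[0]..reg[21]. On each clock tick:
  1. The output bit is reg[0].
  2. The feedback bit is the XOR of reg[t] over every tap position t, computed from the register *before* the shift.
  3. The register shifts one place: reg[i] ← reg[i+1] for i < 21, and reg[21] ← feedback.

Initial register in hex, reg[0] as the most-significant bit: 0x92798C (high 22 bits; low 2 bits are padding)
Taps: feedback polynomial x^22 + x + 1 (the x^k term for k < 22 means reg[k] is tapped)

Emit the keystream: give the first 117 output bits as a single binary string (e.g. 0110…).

100100100111100110001110110110100010101001001101101110011111101101011011001010000011011110110101111000010110001101111

k : reg_k → out_k, fb_k
0: 1001001001111001100011 → 1, fb=1
1: 0010010011110011000111 → 0, fb=0
2: 0100100111100110001110 → 0, fb=1
3: 1001001111001100011101 → 1, fb=1
4: 0010011110011000111011 → 0, fb=0
5: 0100111100110001110110 → 0, fb=1
6: 1001111001100011101101 → 1, fb=1
7: 0011110011000111011011 → 0, fb=0
8: 0111100110001110110110 → 0, fb=1
9: 1111001100011101101101 → 1, fb=0
10: 1110011000111011011010 → 1, fb=0
11: 1100110001110110110100 → 1, fb=0
12: 1001100011101101101000 → 1, fb=1
13: 0011000111011011010001 → 0, fb=0
14: 0110001110110110100010 → 0, fb=1
15: 1100011101101101000101 → 1, fb=0
16: 1000111011011010001010 → 1, fb=1
17: 0001110110110100010101 → 0, fb=0
18: 0011101101101000101010 → 0, fb=0
19: 0111011011010001010100 → 0, fb=1
20: 1110110110100010101001 → 1, fb=0
21: 1101101101000101010010 → 1, fb=0
22: 1011011010001010100100 → 1, fb=1
23: 0110110100010101001001 → 0, fb=1
24: 1101101000101010010011 → 1, fb=0
25: 1011010001010100100110 → 1, fb=1
26: 0110100010101001001101 → 0, fb=1
27: 1101000101010010011011 → 1, fb=0
28: 1010001010100100110110 → 1, fb=1
29: 0100010101001001101101 → 0, fb=1
30: 1000101010010011011011 → 1, fb=1
31: 0001010100100110110111 → 0, fb=0
32: 0010101001001101101110 → 0, fb=0
33: 0101010010011011011100 → 0, fb=1
34: 1010100100110110111001 → 1, fb=1
35: 0101001001101101110011 → 0, fb=1
36: 1010010011011011100111 → 1, fb=1
37: 0100100110110111001111 → 0, fb=1
38: 1001001101101110011111 → 1, fb=1
39: 0010011011011100111111 → 0, fb=0
40: 0100110110111001111110 → 0, fb=1
41: 1001101101110011111101 → 1, fb=1
42: 0011011011100111111011 → 0, fb=0
43: 0110110111001111110110 → 0, fb=1
44: 1101101110011111101101 → 1, fb=0
45: 1011011100111111011010 → 1, fb=1
46: 0110111001111110110101 → 0, fb=1
47: 1101110011111101101011 → 1, fb=0
48: 1011100111111011010110 → 1, fb=1
49: 0111001111110110101101 → 0, fb=1
50: 1110011111101101011011 → 1, fb=0
51: 1100111111011010110110 → 1, fb=0
52: 1001111110110101101100 → 1, fb=1
53: 0011111101101011011001 → 0, fb=0
54: 0111111011010110110010 → 0, fb=1
55: 1111110110101101100101 → 1, fb=0
56: 1111101101011011001010 → 1, fb=0
57: 1111011010110110010100 → 1, fb=0
58: 1110110101101100101000 → 1, fb=0
59: 1101101011011001010000 → 1, fb=0
60: 1011010110110010100000 → 1, fb=1
61: 0110101101100101000001 → 0, fb=1
62: 1101011011001010000011 → 1, fb=0
63: 1010110110010100000110 → 1, fb=1
64: 0101101100101000001101 → 0, fb=1
65: 1011011001010000011011 → 1, fb=1
66: 0110110010100000110111 → 0, fb=1
67: 1101100101000001101111 → 1, fb=0
68: 1011001010000011011110 → 1, fb=1
69: 0110010100000110111101 → 0, fb=1
70: 1100101000001101111011 → 1, fb=0
71: 1001010000011011110110 → 1, fb=1
72: 0010100000110111101101 → 0, fb=0
73: 0101000001101111011010 → 0, fb=1
74: 1010000011011110110101 → 1, fb=1
75: 0100000110111101101011 → 0, fb=1
76: 1000001101111011010111 → 1, fb=1
77: 0000011011110110101111 → 0, fb=0
78: 0000110111101101011110 → 0, fb=0
79: 0001101111011010111100 → 0, fb=0
80: 0011011110110101111000 → 0, fb=0
81: 0110111101101011110000 → 0, fb=1
82: 1101111011010111100001 → 1, fb=0
83: 1011110110101111000010 → 1, fb=1
84: 0111101101011110000101 → 0, fb=1
85: 1111011010111100001011 → 1, fb=0
86: 1110110101111000010110 → 1, fb=0
87: 1101101011110000101100 → 1, fb=0
88: 1011010111100001011000 → 1, fb=1
89: 0110101111000010110001 → 0, fb=1
90: 1101011110000101100011 → 1, fb=0
91: 1010111100001011000110 → 1, fb=1
92: 0101111000010110001101 → 0, fb=1
93: 1011110000101100011011 → 1, fb=1
94: 0111100001011000110111 → 0, fb=1
95: 1111000010110001101111 → 1, fb=0
96: 1110000101100011011110 → 1, fb=0
97: 1100001011000110111100 → 1, fb=0
98: 1000010110001101111000 → 1, fb=1
99: 0000101100011011110001 → 0, fb=0
100: 0001011000110111100010 → 0, fb=0
101: 0010110001101111000100 → 0, fb=0
102: 0101100011011110001000 → 0, fb=1
103: 1011000110111100010001 → 1, fb=1
104: 0110001101111000100011 → 0, fb=1
105: 1100011011110001000111 → 1, fb=0
106: 1000110111100010001110 → 1, fb=1
107: 0001101111000100011101 → 0, fb=0
108: 0011011110001000111010 → 0, fb=0
109: 0110111100010001110100 → 0, fb=1
110: 1101111000100011101001 → 1, fb=0
111: 1011110001000111010010 → 1, fb=1
112: 0111100010001110100101 → 0, fb=1
113: 1111000100011101001011 → 1, fb=0
114: 1110001000111010010110 → 1, fb=0
115: 1100010001110100101100 → 1, fb=0
116: 1000100011101001011000 → 1, fb=1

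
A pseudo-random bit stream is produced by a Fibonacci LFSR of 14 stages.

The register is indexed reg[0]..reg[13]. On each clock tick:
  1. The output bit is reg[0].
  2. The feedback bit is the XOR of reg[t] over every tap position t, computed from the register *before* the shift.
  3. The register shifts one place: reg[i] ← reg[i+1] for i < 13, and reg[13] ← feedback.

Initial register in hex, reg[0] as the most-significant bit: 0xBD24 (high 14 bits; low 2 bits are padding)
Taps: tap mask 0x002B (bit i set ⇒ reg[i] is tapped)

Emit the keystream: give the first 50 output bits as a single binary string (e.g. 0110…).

10111101001001100010101001111001100010011101111110

step | reg (before) | out | fb
   0 | 10111101001001 | 1 | 1
   1 | 01111010010011 | 0 | 0
   2 | 11110100100110 | 1 | 0
   3 | 11101001001100 | 1 | 0
   4 | 11010010011000 | 1 | 1
   5 | 10100100110001 | 1 | 0
   6 | 01001001100010 | 0 | 1
   7 | 10010011000101 | 1 | 0
   8 | 00100110001010 | 0 | 1
   9 | 01001100010101 | 0 | 0
  10 | 10011000101010 | 1 | 0
  11 | 00110001010100 | 0 | 1
  12 | 01100010101001 | 0 | 1
  13 | 11000101010011 | 1 | 1
  14 | 10001010100111 | 1 | 1
  15 | 00010101001111 | 0 | 0
  16 | 00101010011110 | 0 | 0
  17 | 01010100111100 | 0 | 1
  18 | 10101001111001 | 1 | 1
  19 | 01010011110011 | 0 | 0
  20 | 10100111100110 | 1 | 0
  21 | 01001111001100 | 0 | 0
  22 | 10011110011000 | 1 | 1
  23 | 00111100110001 | 0 | 0
  24 | 01111001100010 | 0 | 0
  25 | 11110011000100 | 1 | 1
  26 | 11100110001001 | 1 | 1
  27 | 11001100010011 | 1 | 1
  28 | 10011000100111 | 1 | 0
  29 | 00110001001110 | 0 | 1
  30 | 01100010011101 | 0 | 1
  31 | 11000100111011 | 1 | 1
  32 | 10001001110111 | 1 | 1
  33 | 00010011101111 | 0 | 1
  34 | 00100111011111 | 0 | 1
  35 | 01001110111111 | 0 | 0
  36 | 10011101111110 | 1 | 1
  37 | 00111011111101 | 0 | 1
  38 | 01110111111011 | 0 | 1
  39 | 11101111110111 | 1 | 1
  40 | 11011111101111 | 1 | 0
  41 | 10111111011110 | 1 | 1
  42 | 01111110111101 | 0 | 1
  43 | 11111101111011 | 1 | 0
  44 | 11111011110110 | 1 | 1
  45 | 11110111101101 | 1 | 0
  46 | 11101111011010 | 1 | 1
  47 | 11011110110101 | 1 | 0
  48 | 10111101101010 | 1 | 1
  49 | 01111011010101 | 0 | 0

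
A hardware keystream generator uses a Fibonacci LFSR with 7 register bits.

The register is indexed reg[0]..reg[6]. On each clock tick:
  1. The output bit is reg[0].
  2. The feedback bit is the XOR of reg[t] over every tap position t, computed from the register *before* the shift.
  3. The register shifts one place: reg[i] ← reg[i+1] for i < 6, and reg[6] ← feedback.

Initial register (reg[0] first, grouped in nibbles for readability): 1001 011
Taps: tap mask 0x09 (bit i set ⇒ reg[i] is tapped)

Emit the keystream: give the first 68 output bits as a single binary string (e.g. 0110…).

step | reg (before) | out | fb
   0 | 1001011 | 1 | 0
   1 | 0010110 | 0 | 0
   2 | 0101100 | 0 | 1
   3 | 1011001 | 1 | 0
   4 | 0110010 | 0 | 0
   5 | 1100100 | 1 | 1
   6 | 1001001 | 1 | 0
   7 | 0010010 | 0 | 0
   8 | 0100100 | 0 | 0
   9 | 1001000 | 1 | 0
  10 | 0010000 | 0 | 0
  11 | 0100000 | 0 | 0
  12 | 1000000 | 1 | 1
  13 | 0000001 | 0 | 0
  14 | 0000010 | 0 | 0
  15 | 0000100 | 0 | 0
  16 | 0001000 | 0 | 1
  17 | 0010001 | 0 | 0
  18 | 0100010 | 0 | 0
  19 | 1000100 | 1 | 1
  20 | 0001001 | 0 | 1
  21 | 0010011 | 0 | 0
  22 | 0100110 | 0 | 0
  23 | 1001100 | 1 | 0
  24 | 0011000 | 0 | 1
  25 | 0110001 | 0 | 0
  26 | 1100010 | 1 | 1
  27 | 1000101 | 1 | 1
  28 | 0001011 | 0 | 1
  29 | 0010111 | 0 | 0
  30 | 0101110 | 0 | 1
  31 | 1011101 | 1 | 0
  32 | 0111010 | 0 | 1
  33 | 1110101 | 1 | 1
  34 | 1101011 | 1 | 0
  35 | 1010110 | 1 | 1
  36 | 0101101 | 0 | 1
  37 | 1011011 | 1 | 0
  38 | 0110110 | 0 | 0
  39 | 1101100 | 1 | 0
  40 | 1011000 | 1 | 0
  41 | 0110000 | 0 | 0
  42 | 1100000 | 1 | 1
  43 | 1000001 | 1 | 1
  44 | 0000011 | 0 | 0
  45 | 0000110 | 0 | 0
  46 | 0001100 | 0 | 1
  47 | 0011001 | 0 | 1
  48 | 0110011 | 0 | 0
  49 | 1100110 | 1 | 1
  50 | 1001101 | 1 | 0
  51 | 0011010 | 0 | 1
  52 | 0110101 | 0 | 0
  53 | 1101010 | 1 | 0
  54 | 1010100 | 1 | 1
  55 | 0101001 | 0 | 1
  56 | 1010011 | 1 | 1
  57 | 0100111 | 0 | 0
  58 | 1001110 | 1 | 0
  59 | 0011100 | 0 | 1
  60 | 0111001 | 0 | 1
  61 | 1110011 | 1 | 1
  62 | 1100111 | 1 | 1
  63 | 1001111 | 1 | 0
  64 | 0011110 | 0 | 1
  65 | 0111101 | 0 | 1
  66 | 1111011 | 1 | 0
  67 | 1110110 | 1 | 1

10010110010010000001000100110001011101011011000001100110101001110011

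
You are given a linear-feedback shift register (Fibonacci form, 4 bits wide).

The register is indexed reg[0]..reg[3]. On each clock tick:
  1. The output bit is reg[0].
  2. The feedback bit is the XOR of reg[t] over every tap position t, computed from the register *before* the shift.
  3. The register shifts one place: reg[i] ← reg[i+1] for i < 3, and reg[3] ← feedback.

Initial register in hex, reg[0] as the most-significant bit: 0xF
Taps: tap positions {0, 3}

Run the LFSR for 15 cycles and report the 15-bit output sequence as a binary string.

tick  register→output (feedback)
  0  1111→1 (0)
  1  1110→1 (1)
  2  1101→1 (0)
  3  1010→1 (1)
  4  0101→0 (1)
  5  1011→1 (0)
  6  0110→0 (0)
  7  1100→1 (1)
  8  1001→1 (0)
  9  0010→0 (0)
 10  0100→0 (0)
 11  1000→1 (1)
 12  0001→0 (1)
 13  0011→0 (1)
 14  0111→0 (1)

111101011001000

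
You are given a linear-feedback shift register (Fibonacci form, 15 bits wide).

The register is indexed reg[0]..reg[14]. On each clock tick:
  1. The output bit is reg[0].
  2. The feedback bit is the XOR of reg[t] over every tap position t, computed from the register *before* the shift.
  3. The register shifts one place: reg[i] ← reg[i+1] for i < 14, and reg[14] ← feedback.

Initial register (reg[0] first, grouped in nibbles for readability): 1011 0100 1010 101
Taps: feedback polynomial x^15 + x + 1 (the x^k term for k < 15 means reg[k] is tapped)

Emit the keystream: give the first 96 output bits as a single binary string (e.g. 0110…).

tick  register→output (feedback)
  0  101101001010101→1 (1)
  1  011010010101011→0 (1)
  2  110100101010111→1 (0)
  3  101001010101110→1 (1)
  4  010010101011101→0 (1)
  5  100101010111011→1 (1)
  6  001010101110111→0 (0)
  7  010101011101110→0 (1)
  8  101010111011101→1 (1)
  9  010101110111011→0 (1)
 10  101011101110111→1 (1)
 11  010111011101111→0 (1)
 12  101110111011111→1 (1)
 13  011101110111111→0 (1)
 14  111011101111111→1 (0)
 15  110111011111110→1 (0)
 16  101110111111100→1 (1)
 17  011101111111001→0 (1)
 18  111011111110011→1 (0)
 19  110111111100110→1 (0)
 20  101111111001100→1 (1)
 21  011111110011001→0 (1)
 22  111111100110011→1 (0)
 23  111111001100110→1 (0)
 24  111110011001100→1 (0)
 25  111100110011000→1 (0)
 26  111001100110000→1 (0)
 27  110011001100000→1 (0)
 28  100110011000000→1 (1)
 29  001100110000001→0 (0)
 30  011001100000010→0 (1)
 31  110011000000101→1 (0)
 32  100110000001010→1 (1)
 33  001100000010101→0 (0)
 34  011000000101010→0 (1)
 35  110000001010101→1 (0)
 36  100000010101010→1 (1)
 37  000000101010101→0 (0)
 38  000001010101010→0 (0)
 39  000010101010100→0 (0)
 40  000101010101000→0 (0)
 41  001010101010000→0 (0)
 42  010101010100000→0 (1)
 43  101010101000001→1 (1)
 44  010101010000011→0 (1)
 45  101010100000111→1 (1)
 46  010101000001111→0 (1)
 47  101010000011111→1 (1)
 48  010100000111111→0 (1)
 49  101000001111111→1 (1)
 50  010000011111111→0 (1)
 51  100000111111111→1 (1)
 52  000001111111111→0 (0)
 53  000011111111110→0 (0)
 54  000111111111100→0 (0)
 55  001111111111000→0 (0)
 56  011111111110000→0 (1)
 57  111111111100001→1 (0)
 58  111111111000010→1 (0)
 59  111111110000100→1 (0)
 60  111111100001000→1 (0)
 61  111111000010000→1 (0)
 62  111110000100000→1 (0)
 63  111100001000000→1 (0)
 64  111000010000000→1 (0)
 65  110000100000000→1 (0)
 66  100001000000000→1 (1)
 67  000010000000001→0 (0)
 68  000100000000010→0 (0)
 69  001000000000100→0 (0)
 70  010000000001000→0 (1)
 71  100000000010001→1 (1)
 72  000000000100011→0 (0)
 73  000000001000110→0 (0)
 74  000000010001100→0 (0)
 75  000000100011000→0 (0)
 76  000001000110000→0 (0)
 77  000010001100000→0 (0)
 78  000100011000000→0 (0)
 79  001000110000000→0 (0)
 80  010001100000000→0 (1)
 81  100011000000001→1 (1)
 82  000110000000011→0 (0)
 83  001100000000110→0 (0)
 84  011000000001100→0 (1)
 85  110000000011001→1 (0)
 86  100000000110010→1 (1)
 87  000000001100101→0 (0)
 88  000000011001010→0 (0)
 89  000000110010100→0 (0)
 90  000001100101000→0 (0)
 91  000011001010000→0 (0)
 92  000110010100000→0 (0)
 93  001100101000000→0 (0)
 94  011001010000000→0 (1)
 95  110010100000001→1 (0)

101101001010101110111011111110011001100000010101010100000111111111100001000000000100011000000001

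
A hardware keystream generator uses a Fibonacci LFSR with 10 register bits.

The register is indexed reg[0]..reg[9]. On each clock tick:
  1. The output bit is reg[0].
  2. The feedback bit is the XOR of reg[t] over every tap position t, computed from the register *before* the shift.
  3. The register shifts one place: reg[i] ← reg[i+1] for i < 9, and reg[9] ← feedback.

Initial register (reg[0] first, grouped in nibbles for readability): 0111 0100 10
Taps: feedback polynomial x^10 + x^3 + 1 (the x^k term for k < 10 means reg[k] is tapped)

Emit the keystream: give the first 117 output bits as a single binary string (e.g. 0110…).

step | reg (before) | out | fb
   0 | 0111010010 | 0 | 1
   1 | 1110100101 | 1 | 1
   2 | 1101001011 | 1 | 0
   3 | 1010010110 | 1 | 1
   4 | 0100101101 | 0 | 0
   5 | 1001011010 | 1 | 0
   6 | 0010110100 | 0 | 0
   7 | 0101101000 | 0 | 1
   8 | 1011010001 | 1 | 0
   9 | 0110100010 | 0 | 0
  10 | 1101000100 | 1 | 0
  11 | 1010001000 | 1 | 1
  12 | 0100010001 | 0 | 0
  13 | 1000100010 | 1 | 1
  14 | 0001000101 | 0 | 1
  15 | 0010001011 | 0 | 0
  16 | 0100010110 | 0 | 0
  17 | 1000101100 | 1 | 1
  18 | 0001011001 | 0 | 1
  19 | 0010110011 | 0 | 0
  20 | 0101100110 | 0 | 1
  21 | 1011001101 | 1 | 0
  22 | 0110011010 | 0 | 0
  23 | 1100110100 | 1 | 1
  24 | 1001101001 | 1 | 0
  25 | 0011010010 | 0 | 1
  26 | 0110100101 | 0 | 0
  27 | 1101001010 | 1 | 0
  28 | 1010010100 | 1 | 1
  29 | 0100101001 | 0 | 0
  30 | 1001010010 | 1 | 0
  31 | 0010100100 | 0 | 0
  32 | 0101001000 | 0 | 1
  33 | 1010010001 | 1 | 1
  34 | 0100100011 | 0 | 0
  35 | 1001000110 | 1 | 0
  36 | 0010001100 | 0 | 0
  37 | 0100011000 | 0 | 0
  38 | 1000110000 | 1 | 1
  39 | 0001100001 | 0 | 1
  40 | 0011000011 | 0 | 1
  41 | 0110000111 | 0 | 0
  42 | 1100001110 | 1 | 1
  43 | 1000011101 | 1 | 1
  44 | 0000111011 | 0 | 0
  45 | 0001110110 | 0 | 1
  46 | 0011101101 | 0 | 1
  47 | 0111011011 | 0 | 1
  48 | 1110110111 | 1 | 1
  49 | 1101101111 | 1 | 0
  50 | 1011011110 | 1 | 0
  51 | 0110111100 | 0 | 0
  52 | 1101111000 | 1 | 0
  53 | 1011110000 | 1 | 0
  54 | 0111100000 | 0 | 1
  55 | 1111000001 | 1 | 0
  56 | 1110000010 | 1 | 1
  57 | 1100000101 | 1 | 1
  58 | 1000001011 | 1 | 1
  59 | 0000010111 | 0 | 0
  60 | 0000101110 | 0 | 0
  61 | 0001011100 | 0 | 1
  62 | 0010111001 | 0 | 0
  63 | 0101110010 | 0 | 1
  64 | 1011100101 | 1 | 0
  65 | 0111001010 | 0 | 1
  66 | 1110010101 | 1 | 1
  67 | 1100101011 | 1 | 1
  68 | 1001010111 | 1 | 0
  69 | 0010101110 | 0 | 0
  70 | 0101011100 | 0 | 1
  71 | 1010111001 | 1 | 1
  72 | 0101110011 | 0 | 1
  73 | 1011100111 | 1 | 0
  74 | 0111001110 | 0 | 1
  75 | 1110011101 | 1 | 1
  76 | 1100111011 | 1 | 1
  77 | 1001110111 | 1 | 0
  78 | 0011101110 | 0 | 1
  79 | 0111011101 | 0 | 1
  80 | 1110111011 | 1 | 1
  81 | 1101110111 | 1 | 0
  82 | 1011101110 | 1 | 0
  83 | 0111011100 | 0 | 1
  84 | 1110111001 | 1 | 1
  85 | 1101110011 | 1 | 0
  86 | 1011100110 | 1 | 0
  87 | 0111001100 | 0 | 1
  88 | 1110011001 | 1 | 1
  89 | 1100110011 | 1 | 1
  90 | 1001100111 | 1 | 0
  91 | 0011001110 | 0 | 1
  92 | 0110011101 | 0 | 0
  93 | 1100111010 | 1 | 1
  94 | 1001110101 | 1 | 0
  95 | 0011101010 | 0 | 1
  96 | 0111010101 | 0 | 1
  97 | 1110101011 | 1 | 1
  98 | 1101010111 | 1 | 0
  99 | 1010101110 | 1 | 1
 100 | 0101011101 | 0 | 1
 101 | 1010111011 | 1 | 1
 102 | 0101110111 | 0 | 1
 103 | 1011101111 | 1 | 0
 104 | 0111011110 | 0 | 1
 105 | 1110111101 | 1 | 1
 106 | 1101111011 | 1 | 0
 107 | 1011110110 | 1 | 0
 108 | 0111101100 | 0 | 1
 109 | 1111011001 | 1 | 0
 110 | 1110110010 | 1 | 1
 111 | 1101100101 | 1 | 0
 112 | 1011001010 | 1 | 0
 113 | 0110010100 | 0 | 0
 114 | 1100101000 | 1 | 1
 115 | 1001010001 | 1 | 0
 116 | 0010100010 | 0 | 0

011101001011010001000101100110100101001000110000111011011110000010111001010111001110111011100110011101010111011110110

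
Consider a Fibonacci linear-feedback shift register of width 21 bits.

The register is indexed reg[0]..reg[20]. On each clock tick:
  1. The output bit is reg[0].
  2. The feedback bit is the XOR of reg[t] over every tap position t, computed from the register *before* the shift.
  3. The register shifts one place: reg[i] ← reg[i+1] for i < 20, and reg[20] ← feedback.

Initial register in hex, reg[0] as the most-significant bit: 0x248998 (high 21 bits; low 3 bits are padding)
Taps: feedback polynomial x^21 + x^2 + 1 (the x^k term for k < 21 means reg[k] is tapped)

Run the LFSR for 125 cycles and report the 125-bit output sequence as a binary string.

step | reg (before) | out | fb
   0 | 001001001000100110011 | 0 | 1
   1 | 010010010001001100111 | 0 | 0
   2 | 100100100010011001110 | 1 | 1
   3 | 001001000100110011101 | 0 | 1
   4 | 010010001001100111011 | 0 | 0
   5 | 100100010011001110110 | 1 | 1
   6 | 001000100110011101101 | 0 | 1
   7 | 010001001100111011011 | 0 | 0
   8 | 100010011001110110110 | 1 | 1
   9 | 000100110011101101101 | 0 | 0
  10 | 001001100111011011010 | 0 | 1
  11 | 010011001110110110101 | 0 | 0
  12 | 100110011101101101010 | 1 | 1
  13 | 001100111011011010101 | 0 | 1
  14 | 011001110110110101011 | 0 | 1
  15 | 110011101101101010111 | 1 | 1
  16 | 100111011011010101111 | 1 | 1
  17 | 001110110110101011111 | 0 | 1
  18 | 011101101101010111111 | 0 | 1
  19 | 111011011010101111111 | 1 | 0
  20 | 110110110101011111110 | 1 | 1
  21 | 101101101010111111101 | 1 | 0
  22 | 011011010101111111010 | 0 | 1
  23 | 110110101011111110101 | 1 | 1
  24 | 101101010111111101011 | 1 | 0
  25 | 011010101111111010110 | 0 | 1
  26 | 110101011111110101101 | 1 | 1
  27 | 101010111111101011011 | 1 | 0
  28 | 010101111111010110110 | 0 | 0
  29 | 101011111110101101100 | 1 | 0
  30 | 010111111101011011000 | 0 | 0
  31 | 101111111010110110000 | 1 | 0
  32 | 011111110101101100000 | 0 | 1
  33 | 111111101011011000001 | 1 | 0
  34 | 111111010110110000010 | 1 | 0
  35 | 111110101101100000100 | 1 | 0
  36 | 111101011011000001000 | 1 | 0
  37 | 111010110110000010000 | 1 | 0
  38 | 110101101100000100000 | 1 | 1
  39 | 101011011000001000001 | 1 | 0
  40 | 010110110000010000010 | 0 | 0
  41 | 101101100000100000100 | 1 | 0
  42 | 011011000001000001000 | 0 | 1
  43 | 110110000010000010001 | 1 | 1
  44 | 101100000100000100011 | 1 | 0
  45 | 011000001000001000110 | 0 | 1
  46 | 110000010000010001101 | 1 | 1
  47 | 100000100000100011011 | 1 | 1
  48 | 000001000001000110111 | 0 | 0
  49 | 000010000010001101110 | 0 | 0
  50 | 000100000100011011100 | 0 | 0
  51 | 001000001000110111000 | 0 | 1
  52 | 010000010001101110001 | 0 | 0
  53 | 100000100011011100010 | 1 | 1
  54 | 000001000110111000101 | 0 | 0
  55 | 000010001101110001010 | 0 | 0
  56 | 000100011011100010100 | 0 | 0
  57 | 001000110111000101000 | 0 | 1
  58 | 010001101110001010001 | 0 | 0
  59 | 100011011100010100010 | 1 | 1
  60 | 000110111000101000101 | 0 | 0
  61 | 001101110001010001010 | 0 | 1
  62 | 011011100010100010101 | 0 | 1
  63 | 110111000101000101011 | 1 | 1
  64 | 101110001010001010111 | 1 | 0
  65 | 011100010100010101110 | 0 | 1
  66 | 111000101000101011101 | 1 | 0
  67 | 110001010001010111010 | 1 | 1
  68 | 100010100010101110101 | 1 | 1
  69 | 000101000101011101011 | 0 | 0
  70 | 001010001010111010110 | 0 | 1
  71 | 010100010101110101101 | 0 | 0
  72 | 101000101011101011010 | 1 | 0
  73 | 010001010111010110100 | 0 | 0
  74 | 100010101110101101000 | 1 | 1
  75 | 000101011101011010001 | 0 | 0
  76 | 001010111010110100010 | 0 | 1
  77 | 010101110101101000101 | 0 | 0
  78 | 101011101011010001010 | 1 | 0
  79 | 010111010110100010100 | 0 | 0
  80 | 101110101101000101000 | 1 | 0
  81 | 011101011010001010000 | 0 | 1
  82 | 111010110100010100001 | 1 | 0
  83 | 110101101000101000010 | 1 | 1
  84 | 101011010001010000101 | 1 | 0
  85 | 010110100010100001010 | 0 | 0
  86 | 101101000101000010100 | 1 | 0
  87 | 011010001010000101000 | 0 | 1
  88 | 110100010100001010001 | 1 | 1
  89 | 101000101000010100011 | 1 | 0
  90 | 010001010000101000110 | 0 | 0
  91 | 100010100001010001100 | 1 | 1
  92 | 000101000010100011001 | 0 | 0
  93 | 001010000101000110010 | 0 | 1
  94 | 010100001010001100101 | 0 | 0
  95 | 101000010100011001010 | 1 | 0
  96 | 010000101000110010100 | 0 | 0
  97 | 100001010001100101000 | 1 | 1
  98 | 000010100011001010001 | 0 | 0
  99 | 000101000110010100010 | 0 | 0
 100 | 001010001100101000100 | 0 | 1
 101 | 010100011001010001001 | 0 | 0
 102 | 101000110010100010010 | 1 | 0
 103 | 010001100101000100100 | 0 | 0
 104 | 100011001010001001000 | 1 | 1
 105 | 000110010100010010001 | 0 | 0
 106 | 001100101000100100010 | 0 | 1
 107 | 011001010001001000101 | 0 | 1
 108 | 110010100010010001011 | 1 | 1
 109 | 100101000100100010111 | 1 | 1
 110 | 001010001001000101111 | 0 | 1
 111 | 010100010010001011111 | 0 | 0
 112 | 101000100100010111110 | 1 | 0
 113 | 010001001000101111100 | 0 | 0
 114 | 100010010001011111000 | 1 | 1
 115 | 000100100010111110001 | 0 | 0
 116 | 001001000101111100010 | 0 | 1
 117 | 010010001011111000101 | 0 | 0
 118 | 100100010111110001010 | 1 | 1
 119 | 001000101111100010101 | 0 | 1
 120 | 010001011111000101011 | 0 | 0
 121 | 100010111110001010110 | 1 | 1
 122 | 000101111100010101101 | 0 | 0
 123 | 001011111000101011010 | 0 | 1
 124 | 010111110001010110101 | 0 | 0

00100100100010011001110110110101011111110101101100000100000100011011100010100010101110101101000101000010100011001010001001000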